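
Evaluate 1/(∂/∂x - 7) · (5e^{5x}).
- \frac{5 e^{5 x}}{2}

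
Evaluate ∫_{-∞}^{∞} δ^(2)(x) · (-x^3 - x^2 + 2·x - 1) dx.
-2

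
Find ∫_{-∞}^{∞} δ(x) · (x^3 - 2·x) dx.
0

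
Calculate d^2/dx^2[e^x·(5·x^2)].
5 \left(x^{2} + 4 x + 2\right) e^{x}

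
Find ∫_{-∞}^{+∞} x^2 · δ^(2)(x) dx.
2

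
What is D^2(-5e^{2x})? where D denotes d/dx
- 20 e^{2 x}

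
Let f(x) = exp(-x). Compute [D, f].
- e^{- x}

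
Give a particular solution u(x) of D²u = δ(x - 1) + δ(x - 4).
\frac{|x - 1|}{2} + \frac{|x - 4|}{2}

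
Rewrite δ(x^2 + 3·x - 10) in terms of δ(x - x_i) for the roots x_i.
\frac{\delta(x + 5) + \delta(x - 2)}{7}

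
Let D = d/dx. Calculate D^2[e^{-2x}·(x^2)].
2 \left(2 x^{2} - 4 x + 1\right) e^{- 2 x}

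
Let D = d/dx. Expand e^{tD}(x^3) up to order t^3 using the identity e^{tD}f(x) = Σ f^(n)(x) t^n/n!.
t^{3} + 3 t^{2} x + 3 t x^{2} + x^{3}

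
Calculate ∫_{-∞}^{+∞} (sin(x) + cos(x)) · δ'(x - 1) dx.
- \cos{\left(1 \right)} + \sin{\left(1 \right)}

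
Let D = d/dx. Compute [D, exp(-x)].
- e^{- x}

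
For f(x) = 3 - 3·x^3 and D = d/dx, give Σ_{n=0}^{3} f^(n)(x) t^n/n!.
- 3 t^{3} - 9 t^{2} x - 9 t x^{2} - 3 x^{3} + 3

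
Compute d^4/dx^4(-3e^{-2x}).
- 48 e^{- 2 x}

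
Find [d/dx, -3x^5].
- 15 x^{4}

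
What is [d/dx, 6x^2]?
12 x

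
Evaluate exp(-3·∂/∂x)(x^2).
x^{2} - 6 x + 9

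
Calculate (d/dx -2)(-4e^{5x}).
- 12 e^{5 x}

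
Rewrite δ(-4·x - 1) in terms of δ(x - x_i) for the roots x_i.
\frac{\delta(x + 1/4)}{4}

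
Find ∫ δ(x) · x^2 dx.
0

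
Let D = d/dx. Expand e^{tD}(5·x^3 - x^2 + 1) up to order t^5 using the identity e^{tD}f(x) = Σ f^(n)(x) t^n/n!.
5 t^{3} + t^{2} \left(15 x - 1\right) + t x \left(15 x - 2\right) + 5 x^{3} - x^{2} + 1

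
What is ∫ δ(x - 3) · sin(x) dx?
\sin{\left(3 \right)}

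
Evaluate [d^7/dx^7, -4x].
-28\frac{d^{6}}{dx^{6}}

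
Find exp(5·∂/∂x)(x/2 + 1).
\frac{x}{2} + \frac{7}{2}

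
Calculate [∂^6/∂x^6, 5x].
30\frac{d^{5}}{dx^{5}}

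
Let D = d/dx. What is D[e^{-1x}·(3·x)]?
3 \left(1 - x\right) e^{- x}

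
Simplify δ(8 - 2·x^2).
\frac{\delta(x - 2) + \delta(x + 2)}{8}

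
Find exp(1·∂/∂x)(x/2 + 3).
\frac{x}{2} + \frac{7}{2}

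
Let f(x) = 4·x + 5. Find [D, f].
4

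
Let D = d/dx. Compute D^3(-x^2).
0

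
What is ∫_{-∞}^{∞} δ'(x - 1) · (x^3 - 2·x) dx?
-1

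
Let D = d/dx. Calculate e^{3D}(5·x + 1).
5 x + 16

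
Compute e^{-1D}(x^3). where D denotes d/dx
x^{3} - 3 x^{2} + 3 x - 1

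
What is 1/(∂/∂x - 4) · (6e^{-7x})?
- \frac{6 e^{- 7 x}}{11}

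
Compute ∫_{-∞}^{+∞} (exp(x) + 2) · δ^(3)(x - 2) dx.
- e^{2}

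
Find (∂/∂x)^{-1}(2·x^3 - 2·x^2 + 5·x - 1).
\frac{x^{4}}{2} - \frac{2 x^{3}}{3} + \frac{5 x^{2}}{2} - x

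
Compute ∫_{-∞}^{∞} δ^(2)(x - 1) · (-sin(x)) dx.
\sin{\left(1 \right)}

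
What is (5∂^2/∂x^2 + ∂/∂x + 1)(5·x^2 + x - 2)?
5 x^{2} + 11 x + 49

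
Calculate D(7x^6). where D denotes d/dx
42 x^{5}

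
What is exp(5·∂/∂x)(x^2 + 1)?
x^{2} + 10 x + 26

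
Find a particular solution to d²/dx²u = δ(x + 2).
\frac{|x + 2|}{2}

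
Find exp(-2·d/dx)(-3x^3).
- 3 x^{3} + 18 x^{2} - 36 x + 24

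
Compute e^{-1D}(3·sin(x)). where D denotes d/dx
3 \sin{\left(x - 1 \right)}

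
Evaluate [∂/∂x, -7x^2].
- 14 x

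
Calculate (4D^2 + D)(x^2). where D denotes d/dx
2 x + 8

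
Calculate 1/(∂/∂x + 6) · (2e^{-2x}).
\frac{e^{- 2 x}}{2}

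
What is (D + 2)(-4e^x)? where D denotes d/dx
- 12 e^{x}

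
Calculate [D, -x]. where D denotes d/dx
-1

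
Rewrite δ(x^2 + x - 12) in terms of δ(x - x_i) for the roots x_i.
\frac{\delta(x - 3) + \delta(x + 4)}{7}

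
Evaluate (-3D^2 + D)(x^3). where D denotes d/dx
3 x \left(x - 6\right)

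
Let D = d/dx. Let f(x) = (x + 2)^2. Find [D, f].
2 x + 4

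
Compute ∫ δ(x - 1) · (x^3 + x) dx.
2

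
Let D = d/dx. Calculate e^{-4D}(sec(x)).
\sec{\left(x - 4 \right)}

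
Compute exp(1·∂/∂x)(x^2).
x^{2} + 2 x + 1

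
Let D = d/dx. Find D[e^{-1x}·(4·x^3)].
4 x^{2} \left(3 - x\right) e^{- x}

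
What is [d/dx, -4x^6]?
- 24 x^{5}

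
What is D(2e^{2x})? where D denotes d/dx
4 e^{2 x}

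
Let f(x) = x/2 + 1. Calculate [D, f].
\frac{1}{2}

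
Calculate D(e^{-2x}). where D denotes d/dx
- 2 e^{- 2 x}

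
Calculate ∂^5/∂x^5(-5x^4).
0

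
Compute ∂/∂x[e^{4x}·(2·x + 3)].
\left(8 x + 14\right) e^{4 x}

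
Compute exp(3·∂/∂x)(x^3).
x^{3} + 9 x^{2} + 27 x + 27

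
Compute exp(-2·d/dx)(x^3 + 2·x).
x^{3} - 6 x^{2} + 14 x - 12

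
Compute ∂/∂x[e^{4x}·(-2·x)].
\left(- 8 x - 2\right) e^{4 x}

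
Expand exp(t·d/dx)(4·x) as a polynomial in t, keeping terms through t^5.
4 t + 4 x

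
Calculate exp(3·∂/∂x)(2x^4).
2 x^{4} + 24 x^{3} + 108 x^{2} + 216 x + 162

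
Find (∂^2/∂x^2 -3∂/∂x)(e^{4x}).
4 e^{4 x}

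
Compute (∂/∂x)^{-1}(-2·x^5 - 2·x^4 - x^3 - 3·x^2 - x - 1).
- \frac{x^{6}}{3} - \frac{2 x^{5}}{5} - \frac{x^{4}}{4} - x^{3} - \frac{x^{2}}{2} - x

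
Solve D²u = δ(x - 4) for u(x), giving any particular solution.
\frac{|x - 4|}{2}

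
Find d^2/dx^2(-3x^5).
- 60 x^{3}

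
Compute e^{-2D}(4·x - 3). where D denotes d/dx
4 x - 11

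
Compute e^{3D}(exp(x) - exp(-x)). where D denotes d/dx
2 \sinh{\left(x + 3 \right)}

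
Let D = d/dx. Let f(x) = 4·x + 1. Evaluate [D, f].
4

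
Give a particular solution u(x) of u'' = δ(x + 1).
\frac{|x + 1|}{2}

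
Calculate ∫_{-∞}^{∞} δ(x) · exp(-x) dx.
1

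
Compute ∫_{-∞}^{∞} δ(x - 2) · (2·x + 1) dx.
5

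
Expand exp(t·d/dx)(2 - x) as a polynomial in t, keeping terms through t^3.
- t - x + 2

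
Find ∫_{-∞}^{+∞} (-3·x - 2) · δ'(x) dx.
3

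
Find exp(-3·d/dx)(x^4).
x^{4} - 12 x^{3} + 54 x^{2} - 108 x + 81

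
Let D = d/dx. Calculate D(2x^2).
4 x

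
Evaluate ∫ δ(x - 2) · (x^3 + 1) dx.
9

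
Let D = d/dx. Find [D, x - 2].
1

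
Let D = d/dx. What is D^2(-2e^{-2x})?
- 8 e^{- 2 x}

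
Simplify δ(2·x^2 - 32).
\frac{\delta(x - 4) + \delta(x + 4)}{16}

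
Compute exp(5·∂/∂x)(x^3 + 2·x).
x^{3} + 15 x^{2} + 77 x + 135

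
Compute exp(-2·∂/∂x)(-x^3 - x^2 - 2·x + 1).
- x^{3} + 5 x^{2} - 10 x + 9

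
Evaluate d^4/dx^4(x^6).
360 x^{2}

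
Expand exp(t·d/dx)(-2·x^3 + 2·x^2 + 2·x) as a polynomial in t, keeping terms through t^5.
- 2 t^{3} + 2 t^{2} \left(1 - 3 x\right) + 2 t \left(- 3 x^{2} + 2 x + 1\right) - 2 x^{3} + 2 x^{2} + 2 x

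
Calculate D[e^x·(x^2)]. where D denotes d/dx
x \left(x + 2\right) e^{x}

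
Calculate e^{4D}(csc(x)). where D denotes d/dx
\csc{\left(x + 4 \right)}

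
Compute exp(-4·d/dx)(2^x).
2^{x - 4}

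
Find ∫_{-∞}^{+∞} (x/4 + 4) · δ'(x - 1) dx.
- \frac{1}{4}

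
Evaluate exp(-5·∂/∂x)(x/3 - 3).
\frac{x}{3} - \frac{14}{3}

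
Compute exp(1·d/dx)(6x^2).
6 x^{2} + 12 x + 6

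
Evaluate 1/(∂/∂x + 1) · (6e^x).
3 e^{x}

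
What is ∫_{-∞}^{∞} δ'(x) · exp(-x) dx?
1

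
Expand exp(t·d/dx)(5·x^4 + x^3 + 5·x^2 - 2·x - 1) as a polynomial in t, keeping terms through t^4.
5 t^{4} + t^{3} \left(20 x + 1\right) + t^{2} \left(30 x^{2} + 3 x + 5\right) + t \left(20 x^{3} + 3 x^{2} + 10 x - 2\right) + 5 x^{4} + x^{3} + 5 x^{2} - 2 x - 1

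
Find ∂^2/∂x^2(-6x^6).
- 180 x^{4}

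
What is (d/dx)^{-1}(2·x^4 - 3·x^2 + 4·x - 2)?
\frac{2 x^{5}}{5} - x^{3} + 2 x^{2} - 2 x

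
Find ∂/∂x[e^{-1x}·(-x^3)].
x^{2} \left(x - 3\right) e^{- x}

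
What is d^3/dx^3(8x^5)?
480 x^{2}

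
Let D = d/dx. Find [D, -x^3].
- 3 x^{2}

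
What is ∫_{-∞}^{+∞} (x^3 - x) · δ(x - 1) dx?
0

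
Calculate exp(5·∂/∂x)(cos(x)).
\cos{\left(x + 5 \right)}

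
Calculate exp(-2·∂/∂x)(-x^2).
- x^{2} + 4 x - 4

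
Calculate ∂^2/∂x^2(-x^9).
- 72 x^{7}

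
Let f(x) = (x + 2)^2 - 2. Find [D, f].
2 x + 4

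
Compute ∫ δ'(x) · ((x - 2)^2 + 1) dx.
4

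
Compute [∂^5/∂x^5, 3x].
15\frac{d^{4}}{dx^{4}}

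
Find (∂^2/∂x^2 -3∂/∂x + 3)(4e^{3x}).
12 e^{3 x}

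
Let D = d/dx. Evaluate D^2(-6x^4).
- 72 x^{2}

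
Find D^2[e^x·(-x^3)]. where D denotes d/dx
- x \left(x^{2} + 6 x + 6\right) e^{x}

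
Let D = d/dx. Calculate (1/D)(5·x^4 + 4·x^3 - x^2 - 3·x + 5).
x^{5} + x^{4} - \frac{x^{3}}{3} - \frac{3 x^{2}}{2} + 5 x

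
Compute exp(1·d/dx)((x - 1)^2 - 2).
x^{2} - 2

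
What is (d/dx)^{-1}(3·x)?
\frac{3 x^{2}}{2}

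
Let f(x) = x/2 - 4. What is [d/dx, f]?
\frac{1}{2}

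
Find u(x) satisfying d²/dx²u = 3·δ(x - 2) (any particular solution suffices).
\frac{3|x - 2|}{2}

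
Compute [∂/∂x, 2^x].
2^{x} \log{\left(2 \right)}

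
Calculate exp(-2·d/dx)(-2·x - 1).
3 - 2 x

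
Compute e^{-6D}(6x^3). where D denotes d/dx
6 x^{3} - 108 x^{2} + 648 x - 1296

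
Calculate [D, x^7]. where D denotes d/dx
7 x^{6}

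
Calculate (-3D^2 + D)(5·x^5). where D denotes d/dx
25 x^{3} \left(x - 12\right)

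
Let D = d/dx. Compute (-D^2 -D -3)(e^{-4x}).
- 15 e^{- 4 x}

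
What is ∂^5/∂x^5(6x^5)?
720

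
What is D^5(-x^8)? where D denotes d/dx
- 6720 x^{3}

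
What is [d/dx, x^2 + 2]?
2 x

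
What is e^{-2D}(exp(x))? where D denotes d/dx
e^{x - 2}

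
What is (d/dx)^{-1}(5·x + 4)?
\frac{5 x^{2}}{2} + 4 x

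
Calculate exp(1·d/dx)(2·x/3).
\frac{2 x}{3} + \frac{2}{3}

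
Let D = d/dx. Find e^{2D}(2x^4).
2 x^{4} + 16 x^{3} + 48 x^{2} + 64 x + 32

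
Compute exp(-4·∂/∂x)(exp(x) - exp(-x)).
- e^{4 - x} + e^{x - 4}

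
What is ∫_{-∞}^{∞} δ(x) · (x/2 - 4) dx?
-4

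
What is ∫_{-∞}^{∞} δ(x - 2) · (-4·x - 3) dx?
-11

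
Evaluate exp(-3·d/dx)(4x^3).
4 x^{3} - 36 x^{2} + 108 x - 108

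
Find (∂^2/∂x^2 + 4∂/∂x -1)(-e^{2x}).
- 11 e^{2 x}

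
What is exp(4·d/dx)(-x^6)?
- x^{6} - 24 x^{5} - 240 x^{4} - 1280 x^{3} - 3840 x^{2} - 6144 x - 4096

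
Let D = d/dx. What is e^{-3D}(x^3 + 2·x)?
x^{3} - 9 x^{2} + 29 x - 33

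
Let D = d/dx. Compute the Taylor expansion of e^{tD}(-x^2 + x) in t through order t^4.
- t^{2} - t \left(2 x - 1\right) - x^{2} + x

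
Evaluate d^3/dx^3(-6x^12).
- 7920 x^{9}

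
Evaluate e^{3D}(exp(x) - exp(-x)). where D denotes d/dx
2 \sinh{\left(x + 3 \right)}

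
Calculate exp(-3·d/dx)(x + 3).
x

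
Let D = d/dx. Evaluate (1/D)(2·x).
x^{2}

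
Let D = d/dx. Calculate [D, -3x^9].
- 27 x^{8}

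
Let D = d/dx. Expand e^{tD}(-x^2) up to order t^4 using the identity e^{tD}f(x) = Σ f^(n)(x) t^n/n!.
- t^{2} - 2 t x - x^{2}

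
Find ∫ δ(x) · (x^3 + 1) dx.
1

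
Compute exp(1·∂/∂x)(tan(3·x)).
\tan{\left(3 x + 3 \right)}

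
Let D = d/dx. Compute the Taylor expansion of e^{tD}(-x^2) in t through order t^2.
- t^{2} - 2 t x - x^{2}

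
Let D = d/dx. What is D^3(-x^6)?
- 120 x^{3}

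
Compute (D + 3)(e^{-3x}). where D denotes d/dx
0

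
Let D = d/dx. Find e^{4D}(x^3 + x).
x^{3} + 12 x^{2} + 49 x + 68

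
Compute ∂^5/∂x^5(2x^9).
30240 x^{4}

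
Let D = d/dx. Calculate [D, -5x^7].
- 35 x^{6}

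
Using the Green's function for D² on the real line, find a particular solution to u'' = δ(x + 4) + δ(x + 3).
\frac{|x + 4|}{2} + \frac{|x + 3|}{2}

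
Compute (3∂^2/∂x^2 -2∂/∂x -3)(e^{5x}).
62 e^{5 x}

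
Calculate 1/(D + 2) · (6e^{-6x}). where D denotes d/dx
- \frac{3 e^{- 6 x}}{2}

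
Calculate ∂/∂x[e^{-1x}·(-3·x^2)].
3 x \left(x - 2\right) e^{- x}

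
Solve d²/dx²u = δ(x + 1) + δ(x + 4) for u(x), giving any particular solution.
\frac{|x + 1|}{2} + \frac{|x + 4|}{2}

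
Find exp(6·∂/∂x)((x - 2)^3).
x^{3} + 12 x^{2} + 48 x + 64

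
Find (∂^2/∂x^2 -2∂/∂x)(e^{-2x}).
8 e^{- 2 x}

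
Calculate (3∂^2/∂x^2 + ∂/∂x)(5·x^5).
25 x^{3} \left(x + 12\right)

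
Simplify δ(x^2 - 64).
\frac{\delta(x - 8) + \delta(x + 8)}{16}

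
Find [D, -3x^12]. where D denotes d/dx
- 36 x^{11}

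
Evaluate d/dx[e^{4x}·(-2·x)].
\left(- 8 x - 2\right) e^{4 x}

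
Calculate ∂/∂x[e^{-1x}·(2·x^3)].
2 x^{2} \left(3 - x\right) e^{- x}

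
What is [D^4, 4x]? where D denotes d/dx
16D^{3}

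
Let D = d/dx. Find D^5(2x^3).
0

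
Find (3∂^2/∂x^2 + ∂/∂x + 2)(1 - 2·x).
- 4 x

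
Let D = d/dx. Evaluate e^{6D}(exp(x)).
e^{x + 6}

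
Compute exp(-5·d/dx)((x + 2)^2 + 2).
x^{2} - 6 x + 11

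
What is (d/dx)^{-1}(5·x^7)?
\frac{5 x^{8}}{8}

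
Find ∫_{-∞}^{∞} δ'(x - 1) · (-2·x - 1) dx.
2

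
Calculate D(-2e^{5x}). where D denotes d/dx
- 10 e^{5 x}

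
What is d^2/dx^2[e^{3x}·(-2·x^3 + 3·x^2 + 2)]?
\left(- 18 x^{3} - 9 x^{2} + 24 x + 24\right) e^{3 x}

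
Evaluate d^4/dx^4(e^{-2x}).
16 e^{- 2 x}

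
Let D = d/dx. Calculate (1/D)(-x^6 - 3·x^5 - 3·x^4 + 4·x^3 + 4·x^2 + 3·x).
- \frac{x^{7}}{7} - \frac{x^{6}}{2} - \frac{3 x^{5}}{5} + x^{4} + \frac{4 x^{3}}{3} + \frac{3 x^{2}}{2}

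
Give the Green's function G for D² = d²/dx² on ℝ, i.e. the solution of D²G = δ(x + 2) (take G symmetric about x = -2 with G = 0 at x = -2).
\frac{|x + 2|}{2}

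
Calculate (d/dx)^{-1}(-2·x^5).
- \frac{x^{6}}{3}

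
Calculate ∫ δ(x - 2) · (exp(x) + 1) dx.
1 + e^{2}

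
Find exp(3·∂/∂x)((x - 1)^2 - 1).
x^{2} + 4 x + 3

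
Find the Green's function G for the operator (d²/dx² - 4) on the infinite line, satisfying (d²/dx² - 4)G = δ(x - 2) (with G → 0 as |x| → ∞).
-\frac{e^{-2|x - 2|}}{4}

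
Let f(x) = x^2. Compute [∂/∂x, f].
2 x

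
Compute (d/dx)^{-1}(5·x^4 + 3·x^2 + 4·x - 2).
x^{5} + x^{3} + 2 x^{2} - 2 x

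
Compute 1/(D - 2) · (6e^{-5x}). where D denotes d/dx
- \frac{6 e^{- 5 x}}{7}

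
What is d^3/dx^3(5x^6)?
600 x^{3}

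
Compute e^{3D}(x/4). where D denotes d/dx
\frac{x}{4} + \frac{3}{4}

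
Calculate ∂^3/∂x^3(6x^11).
5940 x^{8}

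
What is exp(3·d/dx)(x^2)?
x^{2} + 6 x + 9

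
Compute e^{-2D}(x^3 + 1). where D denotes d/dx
x^{3} - 6 x^{2} + 12 x - 7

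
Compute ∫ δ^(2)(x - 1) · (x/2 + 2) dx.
0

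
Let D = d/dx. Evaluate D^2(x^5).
20 x^{3}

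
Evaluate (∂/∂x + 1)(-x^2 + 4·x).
- x^{2} + 2 x + 4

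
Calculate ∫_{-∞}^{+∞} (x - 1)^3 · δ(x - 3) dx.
8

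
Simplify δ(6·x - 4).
\frac{\delta(x - 2/3)}{6}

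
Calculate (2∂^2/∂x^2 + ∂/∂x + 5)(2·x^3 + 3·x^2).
10 x^{3} + 21 x^{2} + 30 x + 12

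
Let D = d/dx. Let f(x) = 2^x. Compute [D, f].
2^{x} \log{\left(2 \right)}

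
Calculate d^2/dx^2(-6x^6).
- 180 x^{4}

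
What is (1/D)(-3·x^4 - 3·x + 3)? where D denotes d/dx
- \frac{3 x^{5}}{5} - \frac{3 x^{2}}{2} + 3 x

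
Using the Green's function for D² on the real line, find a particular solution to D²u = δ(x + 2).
\frac{|x + 2|}{2}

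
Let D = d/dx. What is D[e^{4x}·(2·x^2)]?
4 x \left(2 x + 1\right) e^{4 x}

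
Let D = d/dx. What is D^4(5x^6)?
1800 x^{2}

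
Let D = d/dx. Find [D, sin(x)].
\cos{\left(x \right)}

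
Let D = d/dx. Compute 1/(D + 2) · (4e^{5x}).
\frac{4 e^{5 x}}{7}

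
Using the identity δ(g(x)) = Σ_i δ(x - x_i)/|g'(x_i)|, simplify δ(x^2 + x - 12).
\frac{\delta(x - 3) + \delta(x + 4)}{7}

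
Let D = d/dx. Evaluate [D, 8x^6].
48 x^{5}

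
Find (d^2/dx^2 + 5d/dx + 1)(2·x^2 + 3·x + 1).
2 x^{2} + 23 x + 20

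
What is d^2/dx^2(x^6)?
30 x^{4}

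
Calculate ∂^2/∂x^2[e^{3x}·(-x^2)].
\left(- 9 x^{2} - 12 x - 2\right) e^{3 x}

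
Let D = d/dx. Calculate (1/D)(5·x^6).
\frac{5 x^{7}}{7}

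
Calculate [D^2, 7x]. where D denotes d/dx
14D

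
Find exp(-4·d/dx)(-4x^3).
- 4 x^{3} + 48 x^{2} - 192 x + 256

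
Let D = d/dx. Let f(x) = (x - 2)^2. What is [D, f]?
2 x - 4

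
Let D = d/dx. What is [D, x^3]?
3 x^{2}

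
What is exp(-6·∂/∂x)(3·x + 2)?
3 x - 16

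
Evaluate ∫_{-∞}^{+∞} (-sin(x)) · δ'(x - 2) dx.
\cos{\left(2 \right)}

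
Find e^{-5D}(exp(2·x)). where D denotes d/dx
e^{2 x - 10}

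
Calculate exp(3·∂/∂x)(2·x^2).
2 x^{2} + 12 x + 18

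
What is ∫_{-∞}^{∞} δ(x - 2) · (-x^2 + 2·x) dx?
0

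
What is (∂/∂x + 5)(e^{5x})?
10 e^{5 x}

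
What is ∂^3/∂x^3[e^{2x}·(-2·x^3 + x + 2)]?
\left(- 16 x^{3} - 72 x^{2} - 64 x + 16\right) e^{2 x}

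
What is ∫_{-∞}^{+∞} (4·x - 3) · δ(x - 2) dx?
5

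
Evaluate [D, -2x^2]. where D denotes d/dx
- 4 x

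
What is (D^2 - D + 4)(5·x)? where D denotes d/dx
20 x - 5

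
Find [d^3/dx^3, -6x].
-18\frac{d^{2}}{dx^{2}}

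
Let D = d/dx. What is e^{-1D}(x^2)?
x^{2} - 2 x + 1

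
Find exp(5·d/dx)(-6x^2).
- 6 x^{2} - 60 x - 150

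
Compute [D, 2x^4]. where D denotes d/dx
8 x^{3}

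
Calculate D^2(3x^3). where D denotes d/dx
18 x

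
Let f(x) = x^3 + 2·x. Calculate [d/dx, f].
3 x^{2} + 2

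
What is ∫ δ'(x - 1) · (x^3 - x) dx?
-2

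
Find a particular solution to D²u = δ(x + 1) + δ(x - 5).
\frac{|x + 1|}{2} + \frac{|x - 5|}{2}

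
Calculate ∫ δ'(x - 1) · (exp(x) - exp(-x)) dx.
- 2 \cosh{\left(1 \right)}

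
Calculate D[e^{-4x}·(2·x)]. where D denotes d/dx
2 \left(1 - 4 x\right) e^{- 4 x}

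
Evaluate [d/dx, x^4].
4 x^{3}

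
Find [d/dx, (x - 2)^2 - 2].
2 x - 4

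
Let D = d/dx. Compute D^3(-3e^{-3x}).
81 e^{- 3 x}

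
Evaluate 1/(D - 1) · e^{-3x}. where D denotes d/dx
- \frac{e^{- 3 x}}{4}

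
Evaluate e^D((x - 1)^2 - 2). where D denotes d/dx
x^{2} - 2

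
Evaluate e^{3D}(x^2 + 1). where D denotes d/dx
x^{2} + 6 x + 10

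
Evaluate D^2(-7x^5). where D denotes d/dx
- 140 x^{3}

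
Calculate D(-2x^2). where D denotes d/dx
- 4 x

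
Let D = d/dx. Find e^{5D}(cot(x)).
\cot{\left(x + 5 \right)}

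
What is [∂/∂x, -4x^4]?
- 16 x^{3}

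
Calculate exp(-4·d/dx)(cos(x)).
\cos{\left(x - 4 \right)}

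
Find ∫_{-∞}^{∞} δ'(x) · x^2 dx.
0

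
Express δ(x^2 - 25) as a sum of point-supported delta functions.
\frac{\delta(x - 5) + \delta(x + 5)}{10}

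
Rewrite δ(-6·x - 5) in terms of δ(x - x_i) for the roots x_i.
\frac{\delta(x + 5/6)}{6}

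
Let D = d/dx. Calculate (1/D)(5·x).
\frac{5 x^{2}}{2}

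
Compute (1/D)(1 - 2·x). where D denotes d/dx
- x^{2} + x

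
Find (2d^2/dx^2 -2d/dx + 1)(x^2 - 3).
x^{2} - 4 x + 1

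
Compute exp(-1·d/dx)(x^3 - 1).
x^{3} - 3 x^{2} + 3 x - 2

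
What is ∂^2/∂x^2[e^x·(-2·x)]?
2 \left(- x - 2\right) e^{x}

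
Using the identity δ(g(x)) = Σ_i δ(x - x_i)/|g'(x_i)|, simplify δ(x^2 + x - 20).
\frac{\delta(x - 4) + \delta(x + 5)}{9}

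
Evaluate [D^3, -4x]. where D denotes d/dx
-12D^{2}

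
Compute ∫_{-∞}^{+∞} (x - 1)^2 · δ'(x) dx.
2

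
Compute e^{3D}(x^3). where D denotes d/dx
x^{3} + 9 x^{2} + 27 x + 27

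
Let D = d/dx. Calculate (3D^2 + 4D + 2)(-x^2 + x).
- 2 x^{2} - 6 x - 2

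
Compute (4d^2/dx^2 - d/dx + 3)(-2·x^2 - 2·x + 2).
- 6 x^{2} - 2 x - 8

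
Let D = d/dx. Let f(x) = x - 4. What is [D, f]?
1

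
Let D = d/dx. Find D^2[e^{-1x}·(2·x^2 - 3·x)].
\left(2 x^{2} - 11 x + 10\right) e^{- x}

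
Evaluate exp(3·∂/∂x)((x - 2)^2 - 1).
x \left(x + 2\right)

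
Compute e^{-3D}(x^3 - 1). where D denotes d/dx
x^{3} - 9 x^{2} + 27 x - 28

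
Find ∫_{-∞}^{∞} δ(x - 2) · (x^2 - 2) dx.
2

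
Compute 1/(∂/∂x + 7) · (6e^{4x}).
\frac{6 e^{4 x}}{11}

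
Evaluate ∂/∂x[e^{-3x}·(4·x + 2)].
2 \left(- 6 x - 1\right) e^{- 3 x}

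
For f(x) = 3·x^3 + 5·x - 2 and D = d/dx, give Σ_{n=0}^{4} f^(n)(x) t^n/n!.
3 t^{3} + 9 t^{2} x + t \left(9 x^{2} + 5\right) + 3 x^{3} + 5 x - 2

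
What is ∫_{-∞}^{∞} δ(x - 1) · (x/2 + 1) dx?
\frac{3}{2}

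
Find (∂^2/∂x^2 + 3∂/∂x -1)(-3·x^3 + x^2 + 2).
x \left(3 x^{2} - 28 x - 12\right)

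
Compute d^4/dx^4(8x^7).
6720 x^{3}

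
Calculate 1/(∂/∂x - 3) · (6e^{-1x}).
- \frac{3 e^{- x}}{2}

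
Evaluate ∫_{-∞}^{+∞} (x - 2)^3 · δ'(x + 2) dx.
-48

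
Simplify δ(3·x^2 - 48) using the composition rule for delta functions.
\frac{\delta(x - 4) + \delta(x + 4)}{24}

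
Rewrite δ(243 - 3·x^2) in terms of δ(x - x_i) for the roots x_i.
\frac{\delta(x - 9) + \delta(x + 9)}{54}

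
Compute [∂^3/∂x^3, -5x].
-15\frac{d^{2}}{dx^{2}}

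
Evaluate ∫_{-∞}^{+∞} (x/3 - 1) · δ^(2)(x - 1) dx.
0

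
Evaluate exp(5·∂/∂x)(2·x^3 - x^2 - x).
2 x^{3} + 29 x^{2} + 139 x + 220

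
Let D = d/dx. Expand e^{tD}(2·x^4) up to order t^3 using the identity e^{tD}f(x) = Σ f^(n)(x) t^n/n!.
2 x \left(4 t^{3} + 6 t^{2} x + 4 t x^{2} + x^{3}\right)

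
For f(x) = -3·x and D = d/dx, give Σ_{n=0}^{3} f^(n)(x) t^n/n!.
- 3 t - 3 x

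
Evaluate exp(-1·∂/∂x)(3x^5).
3 x^{5} - 15 x^{4} + 30 x^{3} - 30 x^{2} + 15 x - 3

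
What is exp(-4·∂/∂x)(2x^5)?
2 x^{5} - 40 x^{4} + 320 x^{3} - 1280 x^{2} + 2560 x - 2048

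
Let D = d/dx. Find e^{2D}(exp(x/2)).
e^{\frac{x}{2} + 1}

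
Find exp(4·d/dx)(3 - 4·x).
- 4 x - 13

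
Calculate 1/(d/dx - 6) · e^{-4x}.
- \frac{e^{- 4 x}}{10}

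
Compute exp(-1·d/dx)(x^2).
x^{2} - 2 x + 1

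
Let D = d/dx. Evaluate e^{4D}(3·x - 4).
3 x + 8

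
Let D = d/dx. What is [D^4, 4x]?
16D^{3}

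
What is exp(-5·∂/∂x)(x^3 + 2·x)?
x^{3} - 15 x^{2} + 77 x - 135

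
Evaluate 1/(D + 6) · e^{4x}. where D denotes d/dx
\frac{e^{4 x}}{10}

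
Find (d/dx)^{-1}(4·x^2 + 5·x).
\frac{4 x^{3}}{3} + \frac{5 x^{2}}{2}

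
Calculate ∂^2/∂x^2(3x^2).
6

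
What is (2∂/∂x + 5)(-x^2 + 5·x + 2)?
- 5 x^{2} + 21 x + 20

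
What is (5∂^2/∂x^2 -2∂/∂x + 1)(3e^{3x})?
120 e^{3 x}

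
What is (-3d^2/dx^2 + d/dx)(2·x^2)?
4 x - 12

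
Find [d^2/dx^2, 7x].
14\frac{d}{dx}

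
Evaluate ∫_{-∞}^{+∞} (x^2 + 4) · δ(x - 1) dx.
5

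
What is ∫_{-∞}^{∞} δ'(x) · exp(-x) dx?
1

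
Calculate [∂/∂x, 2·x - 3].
2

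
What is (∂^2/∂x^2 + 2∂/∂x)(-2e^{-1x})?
2 e^{- x}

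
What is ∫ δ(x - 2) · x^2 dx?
4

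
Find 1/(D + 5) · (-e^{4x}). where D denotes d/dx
- \frac{e^{4 x}}{9}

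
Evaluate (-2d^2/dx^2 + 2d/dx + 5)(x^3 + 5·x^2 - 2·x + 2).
5 x^{3} + 31 x^{2} - 2 x - 14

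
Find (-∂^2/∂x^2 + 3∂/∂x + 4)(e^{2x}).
6 e^{2 x}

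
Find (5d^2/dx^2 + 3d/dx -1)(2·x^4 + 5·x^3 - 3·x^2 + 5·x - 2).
- 2 x^{4} + 19 x^{3} + 168 x^{2} + 127 x - 13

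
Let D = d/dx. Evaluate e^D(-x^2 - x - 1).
- x^{2} - 3 x - 3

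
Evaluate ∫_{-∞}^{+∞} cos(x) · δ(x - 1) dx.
\cos{\left(1 \right)}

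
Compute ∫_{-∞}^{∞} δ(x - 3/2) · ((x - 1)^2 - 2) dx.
- \frac{7}{4}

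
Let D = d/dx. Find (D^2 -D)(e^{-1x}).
2 e^{- x}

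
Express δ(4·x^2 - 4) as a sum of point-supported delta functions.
\frac{\delta(x - 1) + \delta(x + 1)}{8}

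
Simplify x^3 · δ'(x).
0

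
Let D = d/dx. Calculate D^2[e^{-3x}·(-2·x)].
6 \left(2 - 3 x\right) e^{- 3 x}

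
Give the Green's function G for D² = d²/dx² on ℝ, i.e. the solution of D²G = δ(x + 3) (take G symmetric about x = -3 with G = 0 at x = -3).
\frac{|x + 3|}{2}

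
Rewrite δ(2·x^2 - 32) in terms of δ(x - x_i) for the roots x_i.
\frac{\delta(x - 4) + \delta(x + 4)}{16}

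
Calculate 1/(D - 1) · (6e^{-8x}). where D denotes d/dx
- \frac{2 e^{- 8 x}}{3}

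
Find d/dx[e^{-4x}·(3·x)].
3 \left(1 - 4 x\right) e^{- 4 x}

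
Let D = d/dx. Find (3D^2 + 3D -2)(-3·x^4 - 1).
6 x^{4} - 36 x^{3} - 108 x^{2} + 2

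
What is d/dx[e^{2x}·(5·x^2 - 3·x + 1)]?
\left(10 x^{2} + 4 x - 1\right) e^{2 x}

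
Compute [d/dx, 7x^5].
35 x^{4}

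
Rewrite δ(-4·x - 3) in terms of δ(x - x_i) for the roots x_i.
\frac{\delta(x + 3/4)}{4}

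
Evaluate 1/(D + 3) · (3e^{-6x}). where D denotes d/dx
- e^{- 6 x}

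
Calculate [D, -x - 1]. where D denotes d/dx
-1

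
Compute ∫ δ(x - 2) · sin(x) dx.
\sin{\left(2 \right)}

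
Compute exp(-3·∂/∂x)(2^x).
2^{x - 3}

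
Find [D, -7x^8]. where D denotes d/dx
- 56 x^{7}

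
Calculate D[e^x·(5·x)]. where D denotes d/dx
5 \left(x + 1\right) e^{x}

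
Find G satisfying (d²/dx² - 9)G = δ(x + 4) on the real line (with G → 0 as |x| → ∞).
-\frac{e^{-3|x + 4|}}{6}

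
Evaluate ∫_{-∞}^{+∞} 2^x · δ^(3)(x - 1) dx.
- 2 \log{\left(2 \right)}^{3}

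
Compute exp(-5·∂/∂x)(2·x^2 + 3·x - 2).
2 x^{2} - 17 x + 33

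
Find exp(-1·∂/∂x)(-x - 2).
- x - 1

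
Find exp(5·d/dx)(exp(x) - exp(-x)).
2 \sinh{\left(x + 5 \right)}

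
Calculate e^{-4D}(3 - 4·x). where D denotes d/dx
19 - 4 x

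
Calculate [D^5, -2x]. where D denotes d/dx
-10D^{4}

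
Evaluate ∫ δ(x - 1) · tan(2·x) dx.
\tan{\left(2 \right)}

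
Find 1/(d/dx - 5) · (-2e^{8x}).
- \frac{2 e^{8 x}}{3}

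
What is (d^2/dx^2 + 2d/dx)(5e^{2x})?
40 e^{2 x}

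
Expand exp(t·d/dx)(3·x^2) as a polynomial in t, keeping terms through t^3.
3 t^{2} + 6 t x + 3 x^{2}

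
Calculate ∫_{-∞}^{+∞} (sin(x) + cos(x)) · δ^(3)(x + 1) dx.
\cos{\left(1 \right)} + \sin{\left(1 \right)}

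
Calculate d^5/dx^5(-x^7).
- 2520 x^{2}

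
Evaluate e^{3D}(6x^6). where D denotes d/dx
6 x^{6} + 108 x^{5} + 810 x^{4} + 3240 x^{3} + 7290 x^{2} + 8748 x + 4374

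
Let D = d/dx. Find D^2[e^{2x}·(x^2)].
\left(4 x^{2} + 8 x + 2\right) e^{2 x}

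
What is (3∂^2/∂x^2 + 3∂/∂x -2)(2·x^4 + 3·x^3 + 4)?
- 4 x^{4} + 18 x^{3} + 99 x^{2} + 54 x - 8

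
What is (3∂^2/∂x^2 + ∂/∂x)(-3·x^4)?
12 x^{2} \left(- x - 9\right)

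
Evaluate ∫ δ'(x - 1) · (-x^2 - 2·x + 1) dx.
4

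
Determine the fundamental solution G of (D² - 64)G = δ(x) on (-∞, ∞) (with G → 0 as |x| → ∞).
-\frac{e^{-8|x|}}{16}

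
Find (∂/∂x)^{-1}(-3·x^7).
- \frac{3 x^{8}}{8}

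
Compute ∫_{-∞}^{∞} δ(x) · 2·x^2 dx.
0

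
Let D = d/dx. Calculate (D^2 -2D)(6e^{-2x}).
48 e^{- 2 x}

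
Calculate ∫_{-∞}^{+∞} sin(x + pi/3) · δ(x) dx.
\frac{\sqrt{3}}{2}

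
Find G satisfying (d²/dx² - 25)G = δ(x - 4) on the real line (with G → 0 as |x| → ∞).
-\frac{e^{-5|x - 4|}}{10}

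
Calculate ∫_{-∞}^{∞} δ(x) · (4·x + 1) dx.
1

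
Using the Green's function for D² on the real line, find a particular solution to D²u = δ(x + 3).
\frac{|x + 3|}{2}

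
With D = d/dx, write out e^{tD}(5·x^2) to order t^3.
5 t^{2} + 10 t x + 5 x^{2}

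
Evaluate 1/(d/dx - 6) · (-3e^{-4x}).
\frac{3 e^{- 4 x}}{10}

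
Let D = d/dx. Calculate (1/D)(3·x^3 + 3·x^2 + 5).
\frac{3 x^{4}}{4} + x^{3} + 5 x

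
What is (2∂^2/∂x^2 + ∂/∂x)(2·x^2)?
4 x + 8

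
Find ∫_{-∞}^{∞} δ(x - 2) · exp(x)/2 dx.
\frac{e^{2}}{2}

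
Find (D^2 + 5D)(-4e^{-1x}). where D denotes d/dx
16 e^{- x}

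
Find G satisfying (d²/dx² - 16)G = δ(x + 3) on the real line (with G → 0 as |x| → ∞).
-\frac{e^{-4|x + 3|}}{8}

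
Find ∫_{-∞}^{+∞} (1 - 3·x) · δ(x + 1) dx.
4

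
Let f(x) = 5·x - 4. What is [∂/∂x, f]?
5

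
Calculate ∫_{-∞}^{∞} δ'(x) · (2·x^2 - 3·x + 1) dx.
3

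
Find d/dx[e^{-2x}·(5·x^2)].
10 x \left(1 - x\right) e^{- 2 x}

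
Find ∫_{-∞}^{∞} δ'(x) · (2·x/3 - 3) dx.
- \frac{2}{3}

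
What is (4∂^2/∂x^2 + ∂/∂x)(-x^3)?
3 x \left(- x - 8\right)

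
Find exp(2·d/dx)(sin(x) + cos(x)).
\sqrt{2} \sin{\left(x + \frac{\pi}{4} + 2 \right)}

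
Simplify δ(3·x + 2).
\frac{\delta(x + 2/3)}{3}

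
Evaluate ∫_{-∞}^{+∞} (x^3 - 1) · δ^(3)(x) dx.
-6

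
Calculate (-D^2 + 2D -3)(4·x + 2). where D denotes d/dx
2 - 12 x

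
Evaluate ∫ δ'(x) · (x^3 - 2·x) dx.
2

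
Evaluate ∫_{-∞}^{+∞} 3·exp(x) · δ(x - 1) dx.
3 e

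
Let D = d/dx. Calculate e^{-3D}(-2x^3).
- 2 x^{3} + 18 x^{2} - 54 x + 54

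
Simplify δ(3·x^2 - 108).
\frac{\delta(x - 6) + \delta(x + 6)}{36}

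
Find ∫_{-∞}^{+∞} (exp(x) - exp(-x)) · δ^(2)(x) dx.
0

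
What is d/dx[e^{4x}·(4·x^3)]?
x^{2} \left(16 x + 12\right) e^{4 x}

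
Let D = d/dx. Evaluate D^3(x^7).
210 x^{4}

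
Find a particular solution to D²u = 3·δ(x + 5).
\frac{3|x + 5|}{2}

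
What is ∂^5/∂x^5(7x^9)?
105840 x^{4}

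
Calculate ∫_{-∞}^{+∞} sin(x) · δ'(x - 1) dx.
- \cos{\left(1 \right)}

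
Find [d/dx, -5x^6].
- 30 x^{5}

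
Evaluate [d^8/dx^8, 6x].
48\frac{d^{7}}{dx^{7}}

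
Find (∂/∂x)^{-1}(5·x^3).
\frac{5 x^{4}}{4}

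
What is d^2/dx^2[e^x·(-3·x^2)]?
3 \left(- x^{2} - 4 x - 2\right) e^{x}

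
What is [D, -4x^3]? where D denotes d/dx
- 12 x^{2}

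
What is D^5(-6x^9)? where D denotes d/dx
- 90720 x^{4}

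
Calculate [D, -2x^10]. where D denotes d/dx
- 20 x^{9}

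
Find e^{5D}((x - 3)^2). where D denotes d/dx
x^{2} + 4 x + 4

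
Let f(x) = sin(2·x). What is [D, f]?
2 \cos{\left(2 x \right)}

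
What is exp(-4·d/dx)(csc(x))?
\csc{\left(x - 4 \right)}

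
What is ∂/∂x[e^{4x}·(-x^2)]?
2 x \left(- 2 x - 1\right) e^{4 x}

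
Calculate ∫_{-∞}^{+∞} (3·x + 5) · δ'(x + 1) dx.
-3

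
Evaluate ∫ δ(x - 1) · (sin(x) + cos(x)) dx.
\cos{\left(1 \right)} + \sin{\left(1 \right)}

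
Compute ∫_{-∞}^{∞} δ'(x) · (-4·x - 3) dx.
4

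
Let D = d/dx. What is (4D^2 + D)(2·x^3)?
6 x \left(x + 8\right)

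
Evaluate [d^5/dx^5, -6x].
-30\frac{d^{4}}{dx^{4}}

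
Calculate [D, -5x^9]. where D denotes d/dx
- 45 x^{8}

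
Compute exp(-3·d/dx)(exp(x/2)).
e^{\frac{x}{2} - \frac{3}{2}}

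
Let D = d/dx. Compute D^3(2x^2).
0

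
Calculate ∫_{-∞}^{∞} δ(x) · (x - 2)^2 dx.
4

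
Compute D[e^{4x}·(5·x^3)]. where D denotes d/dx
x^{2} \left(20 x + 15\right) e^{4 x}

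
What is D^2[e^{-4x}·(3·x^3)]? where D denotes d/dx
6 x \left(8 x^{2} - 12 x + 3\right) e^{- 4 x}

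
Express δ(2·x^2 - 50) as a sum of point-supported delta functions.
\frac{\delta(x - 5) + \delta(x + 5)}{20}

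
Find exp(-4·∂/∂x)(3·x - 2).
3 x - 14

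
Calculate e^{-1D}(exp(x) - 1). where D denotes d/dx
e^{x - 1} - 1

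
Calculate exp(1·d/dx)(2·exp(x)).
2 e^{x + 1}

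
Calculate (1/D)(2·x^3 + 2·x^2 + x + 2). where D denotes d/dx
\frac{x^{4}}{2} + \frac{2 x^{3}}{3} + \frac{x^{2}}{2} + 2 x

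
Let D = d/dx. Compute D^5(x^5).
120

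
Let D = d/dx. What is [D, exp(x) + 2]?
e^{x}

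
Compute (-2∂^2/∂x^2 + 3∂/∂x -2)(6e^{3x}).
- 66 e^{3 x}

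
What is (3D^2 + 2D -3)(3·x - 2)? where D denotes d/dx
12 - 9 x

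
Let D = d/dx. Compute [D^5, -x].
-5D^{4}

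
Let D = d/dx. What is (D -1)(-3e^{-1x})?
6 e^{- x}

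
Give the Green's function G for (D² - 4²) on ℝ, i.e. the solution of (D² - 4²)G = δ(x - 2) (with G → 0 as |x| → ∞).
-\frac{e^{-4|x - 2|}}{8}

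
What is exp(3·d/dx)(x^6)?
x^{6} + 18 x^{5} + 135 x^{4} + 540 x^{3} + 1215 x^{2} + 1458 x + 729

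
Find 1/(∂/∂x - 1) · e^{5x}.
\frac{e^{5 x}}{4}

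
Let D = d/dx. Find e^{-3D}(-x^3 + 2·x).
- x^{3} + 9 x^{2} - 25 x + 21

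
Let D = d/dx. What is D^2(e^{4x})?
16 e^{4 x}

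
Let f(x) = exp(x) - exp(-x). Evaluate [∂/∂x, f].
2 \cosh{\left(x \right)}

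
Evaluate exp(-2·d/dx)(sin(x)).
\sin{\left(x - 2 \right)}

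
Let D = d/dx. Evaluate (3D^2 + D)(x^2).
2 x + 6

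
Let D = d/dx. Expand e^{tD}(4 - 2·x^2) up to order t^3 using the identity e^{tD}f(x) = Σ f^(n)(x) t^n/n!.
- 2 t^{2} - 4 t x - 2 x^{2} + 4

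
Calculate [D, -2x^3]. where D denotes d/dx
- 6 x^{2}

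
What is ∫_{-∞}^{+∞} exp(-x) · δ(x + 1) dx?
e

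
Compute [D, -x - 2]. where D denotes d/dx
-1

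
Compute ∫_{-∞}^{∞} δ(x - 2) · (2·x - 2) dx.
2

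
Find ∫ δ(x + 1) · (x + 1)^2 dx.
0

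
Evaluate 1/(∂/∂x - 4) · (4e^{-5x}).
- \frac{4 e^{- 5 x}}{9}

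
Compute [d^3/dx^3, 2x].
6\frac{d^{2}}{dx^{2}}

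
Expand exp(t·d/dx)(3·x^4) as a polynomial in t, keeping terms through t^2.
3 x^{2} \left(6 t^{2} + 4 t x + x^{2}\right)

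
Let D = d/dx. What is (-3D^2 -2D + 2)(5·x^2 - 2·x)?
10 x^{2} - 24 x - 26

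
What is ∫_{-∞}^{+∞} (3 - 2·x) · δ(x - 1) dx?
1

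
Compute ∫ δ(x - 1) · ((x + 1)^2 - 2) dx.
2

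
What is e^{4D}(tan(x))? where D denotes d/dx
\tan{\left(x + 4 \right)}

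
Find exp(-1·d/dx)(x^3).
x^{3} - 3 x^{2} + 3 x - 1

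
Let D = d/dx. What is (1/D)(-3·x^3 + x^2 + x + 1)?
- \frac{3 x^{4}}{4} + \frac{x^{3}}{3} + \frac{x^{2}}{2} + x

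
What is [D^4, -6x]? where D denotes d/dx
-24D^{3}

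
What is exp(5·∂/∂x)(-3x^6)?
- 3 x^{6} - 90 x^{5} - 1125 x^{4} - 7500 x^{3} - 28125 x^{2} - 56250 x - 46875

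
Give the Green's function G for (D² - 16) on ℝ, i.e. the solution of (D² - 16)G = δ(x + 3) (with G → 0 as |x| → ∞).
-\frac{e^{-4|x + 3|}}{8}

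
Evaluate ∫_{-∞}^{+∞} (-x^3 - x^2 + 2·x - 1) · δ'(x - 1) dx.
3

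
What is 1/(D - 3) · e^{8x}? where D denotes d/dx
\frac{e^{8 x}}{5}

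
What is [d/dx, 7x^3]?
21 x^{2}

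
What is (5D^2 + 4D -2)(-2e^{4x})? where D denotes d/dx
- 188 e^{4 x}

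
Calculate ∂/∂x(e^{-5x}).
- 5 e^{- 5 x}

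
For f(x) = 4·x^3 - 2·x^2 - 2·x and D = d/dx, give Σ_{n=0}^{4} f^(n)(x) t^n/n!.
4 t^{3} + 2 t^{2} \left(6 x - 1\right) - 2 t \left(- 6 x^{2} + 2 x + 1\right) + 4 x^{3} - 2 x^{2} - 2 x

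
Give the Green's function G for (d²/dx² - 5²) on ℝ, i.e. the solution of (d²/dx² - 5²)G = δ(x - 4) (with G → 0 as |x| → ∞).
-\frac{e^{-5|x - 4|}}{10}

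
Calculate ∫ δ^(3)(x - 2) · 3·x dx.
0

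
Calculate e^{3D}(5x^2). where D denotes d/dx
5 x^{2} + 30 x + 45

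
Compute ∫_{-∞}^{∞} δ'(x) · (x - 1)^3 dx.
-3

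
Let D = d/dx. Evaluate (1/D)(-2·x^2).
- \frac{2 x^{3}}{3}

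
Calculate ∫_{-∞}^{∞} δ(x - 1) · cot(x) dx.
\cot{\left(1 \right)}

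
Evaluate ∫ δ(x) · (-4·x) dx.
0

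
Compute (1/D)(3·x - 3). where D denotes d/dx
\frac{3 x^{2}}{2} - 3 x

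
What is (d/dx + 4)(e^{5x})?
9 e^{5 x}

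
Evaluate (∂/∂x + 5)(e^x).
6 e^{x}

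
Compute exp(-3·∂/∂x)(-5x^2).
- 5 x^{2} + 30 x - 45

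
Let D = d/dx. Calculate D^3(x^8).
336 x^{5}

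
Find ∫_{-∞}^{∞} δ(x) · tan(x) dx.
0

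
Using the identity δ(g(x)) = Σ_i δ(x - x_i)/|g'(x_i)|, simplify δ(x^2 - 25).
\frac{\delta(x + 5) + \delta(x - 5)}{10}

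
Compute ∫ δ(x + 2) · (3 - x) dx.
5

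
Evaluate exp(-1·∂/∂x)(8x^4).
8 x^{4} - 32 x^{3} + 48 x^{2} - 32 x + 8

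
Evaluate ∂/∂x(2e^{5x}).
10 e^{5 x}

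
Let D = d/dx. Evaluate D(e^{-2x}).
- 2 e^{- 2 x}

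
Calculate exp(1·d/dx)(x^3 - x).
x \left(x^{2} + 3 x + 2\right)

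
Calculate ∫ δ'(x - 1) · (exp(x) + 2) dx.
- e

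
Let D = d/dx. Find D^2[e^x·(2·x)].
2 \left(x + 2\right) e^{x}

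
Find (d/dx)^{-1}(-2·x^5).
- \frac{x^{6}}{3}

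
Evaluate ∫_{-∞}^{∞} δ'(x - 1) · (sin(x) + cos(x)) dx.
- \cos{\left(1 \right)} + \sin{\left(1 \right)}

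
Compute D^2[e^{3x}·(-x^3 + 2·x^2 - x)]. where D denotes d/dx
\left(- 9 x^{3} + 9 x - 2\right) e^{3 x}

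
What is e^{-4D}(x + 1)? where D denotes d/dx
x - 3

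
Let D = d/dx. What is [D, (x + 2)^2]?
2 x + 4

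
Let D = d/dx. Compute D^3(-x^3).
-6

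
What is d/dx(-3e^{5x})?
- 15 e^{5 x}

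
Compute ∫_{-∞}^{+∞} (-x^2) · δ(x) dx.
0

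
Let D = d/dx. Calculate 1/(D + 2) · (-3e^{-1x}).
- 3 e^{- x}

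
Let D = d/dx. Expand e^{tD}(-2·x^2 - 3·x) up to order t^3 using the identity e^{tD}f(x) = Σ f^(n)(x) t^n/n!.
- 2 t^{2} - t \left(4 x + 3\right) - 2 x^{2} - 3 x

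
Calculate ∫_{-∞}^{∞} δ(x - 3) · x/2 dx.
\frac{3}{2}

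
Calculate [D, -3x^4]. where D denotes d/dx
- 12 x^{3}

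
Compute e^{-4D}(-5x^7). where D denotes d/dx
- 5 x^{7} + 140 x^{6} - 1680 x^{5} + 11200 x^{4} - 44800 x^{3} + 107520 x^{2} - 143360 x + 81920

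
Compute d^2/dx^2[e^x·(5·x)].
5 \left(x + 2\right) e^{x}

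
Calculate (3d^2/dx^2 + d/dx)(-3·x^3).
9 x \left(- x - 6\right)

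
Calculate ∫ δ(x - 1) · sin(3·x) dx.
\sin{\left(3 \right)}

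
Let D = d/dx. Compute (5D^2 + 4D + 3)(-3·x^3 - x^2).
- 9 x^{3} - 39 x^{2} - 98 x - 10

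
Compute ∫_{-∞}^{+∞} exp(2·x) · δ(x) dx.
1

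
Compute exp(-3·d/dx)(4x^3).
4 x^{3} - 36 x^{2} + 108 x - 108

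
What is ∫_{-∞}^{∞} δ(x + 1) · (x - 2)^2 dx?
9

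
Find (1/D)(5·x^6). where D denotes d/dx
\frac{5 x^{7}}{7}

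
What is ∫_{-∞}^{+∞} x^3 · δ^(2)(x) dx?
0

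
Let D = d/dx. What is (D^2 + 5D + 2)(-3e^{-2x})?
12 e^{- 2 x}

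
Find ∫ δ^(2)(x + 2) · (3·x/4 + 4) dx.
0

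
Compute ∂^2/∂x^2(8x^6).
240 x^{4}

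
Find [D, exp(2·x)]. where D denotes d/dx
2 e^{2 x}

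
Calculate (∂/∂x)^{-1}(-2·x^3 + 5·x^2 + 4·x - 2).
- \frac{x^{4}}{2} + \frac{5 x^{3}}{3} + 2 x^{2} - 2 x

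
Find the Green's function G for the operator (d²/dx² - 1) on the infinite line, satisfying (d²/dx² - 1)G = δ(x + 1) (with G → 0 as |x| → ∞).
-\frac{e^{-|x + 1|}}{2}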